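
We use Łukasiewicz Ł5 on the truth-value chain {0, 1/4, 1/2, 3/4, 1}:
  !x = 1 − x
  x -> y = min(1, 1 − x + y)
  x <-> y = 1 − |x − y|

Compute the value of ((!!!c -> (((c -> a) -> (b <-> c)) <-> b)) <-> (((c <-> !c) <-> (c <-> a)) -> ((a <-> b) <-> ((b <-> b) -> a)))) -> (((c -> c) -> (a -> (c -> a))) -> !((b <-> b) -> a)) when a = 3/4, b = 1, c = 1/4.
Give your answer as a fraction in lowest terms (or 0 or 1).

3/4

!c = !1/4 = 3/4
!!c = !3/4 = 1/4
!!!c = !1/4 = 3/4
c -> a = 1/4 -> 3/4 = 1
b <-> c = 1 <-> 1/4 = 1/4
(c -> a) -> (b <-> c) = 1 -> 1/4 = 1/4
((c -> a) -> (b <-> c)) <-> b = 1/4 <-> 1 = 1/4
!!!c -> (((c -> a) -> (b <-> c)) <-> b) = 3/4 -> 1/4 = 1/2
!c = !1/4 = 3/4
c <-> !c = 1/4 <-> 3/4 = 1/2
c <-> a = 1/4 <-> 3/4 = 1/2
(c <-> !c) <-> (c <-> a) = 1/2 <-> 1/2 = 1
a <-> b = 3/4 <-> 1 = 3/4
b <-> b = 1 <-> 1 = 1
(b <-> b) -> a = 1 -> 3/4 = 3/4
(a <-> b) <-> ((b <-> b) -> a) = 3/4 <-> 3/4 = 1
((c <-> !c) <-> (c <-> a)) -> ((a <-> b) <-> ((b <-> b) -> a)) = 1 -> 1 = 1
(!!!c -> (((c -> a) -> (b <-> c)) <-> b)) <-> (((c <-> !c) <-> (c <-> a)) -> ((a <-> b) <-> ((b <-> b) -> a))) = 1/2 <-> 1 = 1/2
c -> c = 1/4 -> 1/4 = 1
c -> a = 1/4 -> 3/4 = 1
a -> (c -> a) = 3/4 -> 1 = 1
(c -> c) -> (a -> (c -> a)) = 1 -> 1 = 1
b <-> b = 1 <-> 1 = 1
(b <-> b) -> a = 1 -> 3/4 = 3/4
!((b <-> b) -> a) = !3/4 = 1/4
((c -> c) -> (a -> (c -> a))) -> !((b <-> b) -> a) = 1 -> 1/4 = 1/4
((!!!c -> (((c -> a) -> (b <-> c)) <-> b)) <-> (((c <-> !c) <-> (c <-> a)) -> ((a <-> b) <-> ((b <-> b) -> a)))) -> (((c -> c) -> (a -> (c -> a))) -> !((b <-> b) -> a)) = 1/2 -> 1/4 = 3/4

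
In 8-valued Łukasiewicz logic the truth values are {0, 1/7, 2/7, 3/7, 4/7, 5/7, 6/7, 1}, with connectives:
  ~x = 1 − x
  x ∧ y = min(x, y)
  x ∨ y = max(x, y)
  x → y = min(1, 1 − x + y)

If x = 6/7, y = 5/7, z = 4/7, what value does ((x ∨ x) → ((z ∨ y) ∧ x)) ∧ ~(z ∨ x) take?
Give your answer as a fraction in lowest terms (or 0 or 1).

x ∨ x = 6/7 ∨ 6/7 = 6/7
z ∨ y = 4/7 ∨ 5/7 = 5/7
(z ∨ y) ∧ x = 5/7 ∧ 6/7 = 5/7
(x ∨ x) → ((z ∨ y) ∧ x) = 6/7 → 5/7 = 6/7
z ∨ x = 4/7 ∨ 6/7 = 6/7
~(z ∨ x) = ~6/7 = 1/7
((x ∨ x) → ((z ∨ y) ∧ x)) ∧ ~(z ∨ x) = 6/7 ∧ 1/7 = 1/7

1/7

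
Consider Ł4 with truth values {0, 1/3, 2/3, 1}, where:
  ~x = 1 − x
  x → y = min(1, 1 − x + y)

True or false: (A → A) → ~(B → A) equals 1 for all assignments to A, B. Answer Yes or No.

Counterexample: take A = 0, B = 0.
A → A = 0 → 0 = 1
B → A = 0 → 0 = 1
~(B → A) = ~1 = 0
(A → A) → ~(B → A) = 1 → 0 = 0
This gives 0 ≠ 1.

No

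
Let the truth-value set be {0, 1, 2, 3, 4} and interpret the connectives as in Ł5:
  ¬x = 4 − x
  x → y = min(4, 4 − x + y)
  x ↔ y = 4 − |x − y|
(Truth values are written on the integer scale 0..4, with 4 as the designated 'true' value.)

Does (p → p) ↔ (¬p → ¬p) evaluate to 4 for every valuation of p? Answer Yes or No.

Yes

p = 0 ↦ 4
p = 1 ↦ 4
p = 2 ↦ 4
p = 3 ↦ 4
p = 4 ↦ 4
Every assignment gives a value ≥ 4.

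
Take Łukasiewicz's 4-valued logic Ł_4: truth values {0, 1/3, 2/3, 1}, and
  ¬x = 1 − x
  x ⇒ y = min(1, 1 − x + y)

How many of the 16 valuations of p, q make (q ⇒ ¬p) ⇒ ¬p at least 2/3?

12

p = 0, q = 0 ↦ 1  ≥
p = 0, q = 1/3 ↦ 1  ≥
p = 0, q = 2/3 ↦ 1  ≥
p = 0, q = 1 ↦ 1  ≥
p = 1/3, q = 0 ↦ 2/3  ≥
p = 1/3, q = 1/3 ↦ 2/3  ≥
p = 1/3, q = 2/3 ↦ 2/3  ≥
p = 1/3, q = 1 ↦ 1  ≥
p = 2/3, q = 0 ↦ 1/3  <
p = 2/3, q = 1/3 ↦ 1/3  <
p = 2/3, q = 2/3 ↦ 2/3  ≥
p = 2/3, q = 1 ↦ 1  ≥
p = 1, q = 0 ↦ 0  <
p = 1, q = 1/3 ↦ 1/3  <
p = 1, q = 2/3 ↦ 2/3  ≥
p = 1, q = 1 ↦ 1  ≥
So 12 of the 16 assignments meet the threshold.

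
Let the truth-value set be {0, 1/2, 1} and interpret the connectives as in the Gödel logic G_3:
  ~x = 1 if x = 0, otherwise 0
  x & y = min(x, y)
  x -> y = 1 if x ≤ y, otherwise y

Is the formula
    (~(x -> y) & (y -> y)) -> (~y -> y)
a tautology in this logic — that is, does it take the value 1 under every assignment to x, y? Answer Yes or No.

Counterexample: take x = 1/2, y = 0.
x -> y = 1/2 -> 0 = 0
~(x -> y) = ~0 = 1
y -> y = 0 -> 0 = 1
~(x -> y) & (y -> y) = 1 & 1 = 1
~y = ~0 = 1
~y -> y = 1 -> 0 = 0
(~(x -> y) & (y -> y)) -> (~y -> y) = 1 -> 0 = 0
This gives 0 ≠ 1.

No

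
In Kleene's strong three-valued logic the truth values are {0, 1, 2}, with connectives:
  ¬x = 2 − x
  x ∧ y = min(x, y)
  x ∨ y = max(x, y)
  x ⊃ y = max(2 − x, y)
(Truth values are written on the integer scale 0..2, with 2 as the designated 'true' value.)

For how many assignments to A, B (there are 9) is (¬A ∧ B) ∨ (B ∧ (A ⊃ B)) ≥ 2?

A = 0, B = 0 ↦ 0  <
A = 0, B = 1 ↦ 1  <
A = 0, B = 2 ↦ 2  ≥
A = 1, B = 0 ↦ 0  <
A = 1, B = 1 ↦ 1  <
A = 1, B = 2 ↦ 2  ≥
A = 2, B = 0 ↦ 0  <
A = 2, B = 1 ↦ 1  <
A = 2, B = 2 ↦ 2  ≥
So 3 of the 9 assignments meet the threshold.

3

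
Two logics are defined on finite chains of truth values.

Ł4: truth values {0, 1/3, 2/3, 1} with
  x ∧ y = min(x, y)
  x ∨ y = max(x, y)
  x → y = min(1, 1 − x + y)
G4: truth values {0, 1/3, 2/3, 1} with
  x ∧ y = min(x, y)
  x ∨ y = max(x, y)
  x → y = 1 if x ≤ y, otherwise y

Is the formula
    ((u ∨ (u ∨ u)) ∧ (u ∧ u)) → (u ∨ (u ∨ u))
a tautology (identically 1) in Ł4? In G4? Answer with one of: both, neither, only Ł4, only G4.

In Ł4: every assignment gives 1 — tautology.
In G4: every assignment gives 1 — tautology.

both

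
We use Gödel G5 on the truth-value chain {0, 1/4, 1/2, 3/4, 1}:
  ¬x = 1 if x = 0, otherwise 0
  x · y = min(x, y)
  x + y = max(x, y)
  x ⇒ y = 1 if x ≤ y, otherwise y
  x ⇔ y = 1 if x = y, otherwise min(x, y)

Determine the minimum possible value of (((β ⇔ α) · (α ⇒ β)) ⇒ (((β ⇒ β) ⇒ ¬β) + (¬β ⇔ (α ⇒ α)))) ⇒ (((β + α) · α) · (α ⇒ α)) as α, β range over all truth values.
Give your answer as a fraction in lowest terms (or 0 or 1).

0

Take α = 0, β = 0:
β ⇔ α = 0 ⇔ 0 = 1
α ⇒ β = 0 ⇒ 0 = 1
(β ⇔ α) · (α ⇒ β) = 1 · 1 = 1
β ⇒ β = 0 ⇒ 0 = 1
¬β = ¬0 = 1
(β ⇒ β) ⇒ ¬β = 1 ⇒ 1 = 1
¬β = ¬0 = 1
α ⇒ α = 0 ⇒ 0 = 1
¬β ⇔ (α ⇒ α) = 1 ⇔ 1 = 1
((β ⇒ β) ⇒ ¬β) + (¬β ⇔ (α ⇒ α)) = 1 + 1 = 1
((β ⇔ α) · (α ⇒ β)) ⇒ (((β ⇒ β) ⇒ ¬β) + (¬β ⇔ (α ⇒ α))) = 1 ⇒ 1 = 1
β + α = 0 + 0 = 0
(β + α) · α = 0 · 0 = 0
α ⇒ α = 0 ⇒ 0 = 1
((β + α) · α) · (α ⇒ α) = 0 · 1 = 0
(((β ⇔ α) · (α ⇒ β)) ⇒ (((β ⇒ β) ⇒ ¬β) + (¬β ⇔ (α ⇒ α)))) ⇒ (((β + α) · α) · (α ⇒ α)) = 1 ⇒ 0 = 0
No assignment yields a value below 0, so this is the minimum.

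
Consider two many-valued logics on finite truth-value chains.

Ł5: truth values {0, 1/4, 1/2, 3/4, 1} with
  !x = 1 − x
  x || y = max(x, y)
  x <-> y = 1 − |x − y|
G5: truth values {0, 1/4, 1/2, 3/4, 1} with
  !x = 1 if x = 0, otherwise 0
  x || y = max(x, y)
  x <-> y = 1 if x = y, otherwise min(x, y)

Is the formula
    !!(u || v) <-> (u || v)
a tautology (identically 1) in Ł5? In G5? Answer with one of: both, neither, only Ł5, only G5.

only Ł5

In Ł5: every assignment gives 1 — tautology.
In G5: at u = 0, v = 1/4 the value is 1/4 — not a tautology.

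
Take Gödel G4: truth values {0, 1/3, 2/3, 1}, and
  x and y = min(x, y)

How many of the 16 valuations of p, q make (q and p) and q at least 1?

p = 0, q = 0 ↦ 0  <
p = 0, q = 1/3 ↦ 0  <
p = 0, q = 2/3 ↦ 0  <
p = 0, q = 1 ↦ 0  <
p = 1/3, q = 0 ↦ 0  <
p = 1/3, q = 1/3 ↦ 1/3  <
p = 1/3, q = 2/3 ↦ 1/3  <
p = 1/3, q = 1 ↦ 1/3  <
p = 2/3, q = 0 ↦ 0  <
p = 2/3, q = 1/3 ↦ 1/3  <
p = 2/3, q = 2/3 ↦ 2/3  <
p = 2/3, q = 1 ↦ 2/3  <
p = 1, q = 0 ↦ 0  <
p = 1, q = 1/3 ↦ 1/3  <
p = 1, q = 2/3 ↦ 2/3  <
p = 1, q = 1 ↦ 1  ≥
So 1 of the 16 assignments meets the threshold.

1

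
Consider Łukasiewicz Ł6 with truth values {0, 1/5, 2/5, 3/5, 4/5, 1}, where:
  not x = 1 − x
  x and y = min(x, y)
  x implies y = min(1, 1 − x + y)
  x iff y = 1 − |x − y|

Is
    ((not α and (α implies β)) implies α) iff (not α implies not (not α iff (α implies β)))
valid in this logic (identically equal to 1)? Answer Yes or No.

No

Counterexample: take α = 1/5, β = 0.
not α = not 1/5 = 4/5
α implies β = 1/5 implies 0 = 4/5
not α and (α implies β) = 4/5 and 4/5 = 4/5
(not α and (α implies β)) implies α = 4/5 implies 1/5 = 2/5
not α = not 1/5 = 4/5
not α = not 1/5 = 4/5
α implies β = 1/5 implies 0 = 4/5
not α iff (α implies β) = 4/5 iff 4/5 = 1
not (not α iff (α implies β)) = not 1 = 0
not α implies not (not α iff (α implies β)) = 4/5 implies 0 = 1/5
((not α and (α implies β)) implies α) iff (not α implies not (not α iff (α implies β))) = 2/5 iff 1/5 = 4/5
This gives 4/5 ≠ 1.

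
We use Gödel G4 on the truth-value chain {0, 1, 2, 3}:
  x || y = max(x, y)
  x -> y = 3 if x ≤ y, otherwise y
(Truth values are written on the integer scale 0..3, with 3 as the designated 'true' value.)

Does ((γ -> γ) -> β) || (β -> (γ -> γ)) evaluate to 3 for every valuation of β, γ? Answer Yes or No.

β = 0, γ = 0 ↦ 3
β = 0, γ = 1 ↦ 3
β = 0, γ = 2 ↦ 3
β = 0, γ = 3 ↦ 3
β = 1, γ = 0 ↦ 3
β = 1, γ = 1 ↦ 3
β = 1, γ = 2 ↦ 3
β = 1, γ = 3 ↦ 3
β = 2, γ = 0 ↦ 3
β = 2, γ = 1 ↦ 3
β = 2, γ = 2 ↦ 3
β = 2, γ = 3 ↦ 3
β = 3, γ = 0 ↦ 3
β = 3, γ = 1 ↦ 3
β = 3, γ = 2 ↦ 3
β = 3, γ = 3 ↦ 3
Every assignment gives a value ≥ 3.

Yes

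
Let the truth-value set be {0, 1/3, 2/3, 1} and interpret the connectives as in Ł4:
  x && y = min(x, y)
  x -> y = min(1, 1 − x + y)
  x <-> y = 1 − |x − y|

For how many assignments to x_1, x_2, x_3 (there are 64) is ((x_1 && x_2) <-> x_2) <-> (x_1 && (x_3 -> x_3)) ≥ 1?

value 1: 28 assignments (counts)
value 2/3: 20 assignments
value 1/3: 12 assignments
value 0: 4 assignments
So 28 of the 64 assignments meet the threshold.

28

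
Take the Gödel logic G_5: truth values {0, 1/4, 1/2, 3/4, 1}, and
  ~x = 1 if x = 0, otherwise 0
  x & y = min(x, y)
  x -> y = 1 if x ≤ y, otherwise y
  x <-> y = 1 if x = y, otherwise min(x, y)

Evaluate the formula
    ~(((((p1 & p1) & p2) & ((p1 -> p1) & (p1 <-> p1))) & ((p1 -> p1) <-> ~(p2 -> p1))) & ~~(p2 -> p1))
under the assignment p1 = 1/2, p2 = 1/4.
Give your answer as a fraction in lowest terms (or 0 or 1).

1

p1 & p1 = 1/2 & 1/2 = 1/2
(p1 & p1) & p2 = 1/2 & 1/4 = 1/4
p1 -> p1 = 1/2 -> 1/2 = 1
p1 <-> p1 = 1/2 <-> 1/2 = 1
(p1 -> p1) & (p1 <-> p1) = 1 & 1 = 1
((p1 & p1) & p2) & ((p1 -> p1) & (p1 <-> p1)) = 1/4 & 1 = 1/4
p1 -> p1 = 1/2 -> 1/2 = 1
p2 -> p1 = 1/4 -> 1/2 = 1
~(p2 -> p1) = ~1 = 0
(p1 -> p1) <-> ~(p2 -> p1) = 1 <-> 0 = 0
(((p1 & p1) & p2) & ((p1 -> p1) & (p1 <-> p1))) & ((p1 -> p1) <-> ~(p2 -> p1)) = 1/4 & 0 = 0
p2 -> p1 = 1/4 -> 1/2 = 1
~(p2 -> p1) = ~1 = 0
~~(p2 -> p1) = ~0 = 1
((((p1 & p1) & p2) & ((p1 -> p1) & (p1 <-> p1))) & ((p1 -> p1) <-> ~(p2 -> p1))) & ~~(p2 -> p1) = 0 & 1 = 0
~(((((p1 & p1) & p2) & ((p1 -> p1) & (p1 <-> p1))) & ((p1 -> p1) <-> ~(p2 -> p1))) & ~~(p2 -> p1)) = ~0 = 1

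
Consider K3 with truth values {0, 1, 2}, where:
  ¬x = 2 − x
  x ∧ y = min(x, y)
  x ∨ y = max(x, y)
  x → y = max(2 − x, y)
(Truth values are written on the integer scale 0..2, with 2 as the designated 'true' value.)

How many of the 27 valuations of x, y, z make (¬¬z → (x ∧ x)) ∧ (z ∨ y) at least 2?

7

value 2: 7 assignments (counts)
value 1: 14 assignments
value 0: 6 assignments
So 7 of the 27 assignments meet the threshold.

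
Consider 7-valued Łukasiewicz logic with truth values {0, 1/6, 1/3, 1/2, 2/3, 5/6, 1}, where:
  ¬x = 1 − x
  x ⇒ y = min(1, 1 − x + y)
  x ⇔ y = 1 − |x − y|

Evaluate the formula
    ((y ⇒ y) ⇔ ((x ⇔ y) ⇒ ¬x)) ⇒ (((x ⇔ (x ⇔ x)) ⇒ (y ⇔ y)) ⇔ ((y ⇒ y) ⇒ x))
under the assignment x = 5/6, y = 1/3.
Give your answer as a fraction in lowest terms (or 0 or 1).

1

y ⇒ y = 1/3 ⇒ 1/3 = 1
x ⇔ y = 5/6 ⇔ 1/3 = 1/2
¬x = ¬5/6 = 1/6
(x ⇔ y) ⇒ ¬x = 1/2 ⇒ 1/6 = 2/3
(y ⇒ y) ⇔ ((x ⇔ y) ⇒ ¬x) = 1 ⇔ 2/3 = 2/3
x ⇔ x = 5/6 ⇔ 5/6 = 1
x ⇔ (x ⇔ x) = 5/6 ⇔ 1 = 5/6
y ⇔ y = 1/3 ⇔ 1/3 = 1
(x ⇔ (x ⇔ x)) ⇒ (y ⇔ y) = 5/6 ⇒ 1 = 1
y ⇒ y = 1/3 ⇒ 1/3 = 1
(y ⇒ y) ⇒ x = 1 ⇒ 5/6 = 5/6
((x ⇔ (x ⇔ x)) ⇒ (y ⇔ y)) ⇔ ((y ⇒ y) ⇒ x) = 1 ⇔ 5/6 = 5/6
((y ⇒ y) ⇔ ((x ⇔ y) ⇒ ¬x)) ⇒ (((x ⇔ (x ⇔ x)) ⇒ (y ⇔ y)) ⇔ ((y ⇒ y) ⇒ x)) = 2/3 ⇒ 5/6 = 1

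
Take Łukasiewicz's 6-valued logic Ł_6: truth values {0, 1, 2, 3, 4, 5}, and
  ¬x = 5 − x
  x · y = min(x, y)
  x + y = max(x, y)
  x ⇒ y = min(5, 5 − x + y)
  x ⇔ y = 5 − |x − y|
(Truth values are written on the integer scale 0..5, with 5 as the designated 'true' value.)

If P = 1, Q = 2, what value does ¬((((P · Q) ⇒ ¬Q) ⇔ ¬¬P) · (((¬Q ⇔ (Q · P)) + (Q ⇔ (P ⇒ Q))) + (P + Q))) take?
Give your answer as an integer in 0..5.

P · Q = 1 · 2 = 1
¬Q = ¬2 = 3
(P · Q) ⇒ ¬Q = 1 ⇒ 3 = 5
¬P = ¬1 = 4
¬¬P = ¬4 = 1
((P · Q) ⇒ ¬Q) ⇔ ¬¬P = 5 ⇔ 1 = 1
¬Q = ¬2 = 3
Q · P = 2 · 1 = 1
¬Q ⇔ (Q · P) = 3 ⇔ 1 = 3
P ⇒ Q = 1 ⇒ 2 = 5
Q ⇔ (P ⇒ Q) = 2 ⇔ 5 = 2
(¬Q ⇔ (Q · P)) + (Q ⇔ (P ⇒ Q)) = 3 + 2 = 3
P + Q = 1 + 2 = 2
((¬Q ⇔ (Q · P)) + (Q ⇔ (P ⇒ Q))) + (P + Q) = 3 + 2 = 3
(((P · Q) ⇒ ¬Q) ⇔ ¬¬P) · (((¬Q ⇔ (Q · P)) + (Q ⇔ (P ⇒ Q))) + (P + Q)) = 1 · 3 = 1
¬((((P · Q) ⇒ ¬Q) ⇔ ¬¬P) · (((¬Q ⇔ (Q · P)) + (Q ⇔ (P ⇒ Q))) + (P + Q))) = ¬1 = 4

4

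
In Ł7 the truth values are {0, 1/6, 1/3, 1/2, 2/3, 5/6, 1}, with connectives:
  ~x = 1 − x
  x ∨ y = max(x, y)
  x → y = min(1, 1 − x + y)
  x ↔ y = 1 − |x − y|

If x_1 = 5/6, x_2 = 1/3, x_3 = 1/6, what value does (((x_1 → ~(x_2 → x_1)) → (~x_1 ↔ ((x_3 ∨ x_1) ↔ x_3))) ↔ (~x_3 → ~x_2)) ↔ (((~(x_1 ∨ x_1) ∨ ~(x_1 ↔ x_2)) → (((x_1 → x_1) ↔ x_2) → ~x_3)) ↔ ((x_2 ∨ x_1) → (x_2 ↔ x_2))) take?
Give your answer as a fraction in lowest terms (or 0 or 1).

5/6

x_2 → x_1 = 1/3 → 5/6 = 1
~(x_2 → x_1) = ~1 = 0
x_1 → ~(x_2 → x_1) = 5/6 → 0 = 1/6
~x_1 = ~5/6 = 1/6
x_3 ∨ x_1 = 1/6 ∨ 5/6 = 5/6
(x_3 ∨ x_1) ↔ x_3 = 5/6 ↔ 1/6 = 1/3
~x_1 ↔ ((x_3 ∨ x_1) ↔ x_3) = 1/6 ↔ 1/3 = 5/6
(x_1 → ~(x_2 → x_1)) → (~x_1 ↔ ((x_3 ∨ x_1) ↔ x_3)) = 1/6 → 5/6 = 1
~x_3 = ~1/6 = 5/6
~x_2 = ~1/3 = 2/3
~x_3 → ~x_2 = 5/6 → 2/3 = 5/6
((x_1 → ~(x_2 → x_1)) → (~x_1 ↔ ((x_3 ∨ x_1) ↔ x_3))) ↔ (~x_3 → ~x_2) = 1 ↔ 5/6 = 5/6
x_1 ∨ x_1 = 5/6 ∨ 5/6 = 5/6
~(x_1 ∨ x_1) = ~5/6 = 1/6
x_1 ↔ x_2 = 5/6 ↔ 1/3 = 1/2
~(x_1 ↔ x_2) = ~1/2 = 1/2
~(x_1 ∨ x_1) ∨ ~(x_1 ↔ x_2) = 1/6 ∨ 1/2 = 1/2
x_1 → x_1 = 5/6 → 5/6 = 1
(x_1 → x_1) ↔ x_2 = 1 ↔ 1/3 = 1/3
~x_3 = ~1/6 = 5/6
((x_1 → x_1) ↔ x_2) → ~x_3 = 1/3 → 5/6 = 1
(~(x_1 ∨ x_1) ∨ ~(x_1 ↔ x_2)) → (((x_1 → x_1) ↔ x_2) → ~x_3) = 1/2 → 1 = 1
x_2 ∨ x_1 = 1/3 ∨ 5/6 = 5/6
x_2 ↔ x_2 = 1/3 ↔ 1/3 = 1
(x_2 ∨ x_1) → (x_2 ↔ x_2) = 5/6 → 1 = 1
((~(x_1 ∨ x_1) ∨ ~(x_1 ↔ x_2)) → (((x_1 → x_1) ↔ x_2) → ~x_3)) ↔ ((x_2 ∨ x_1) → (x_2 ↔ x_2)) = 1 ↔ 1 = 1
(((x_1 → ~(x_2 → x_1)) → (~x_1 ↔ ((x_3 ∨ x_1) ↔ x_3))) ↔ (~x_3 → ~x_2)) ↔ (((~(x_1 ∨ x_1) ∨ ~(x_1 ↔ x_2)) → (((x_1 → x_1) ↔ x_2) → ~x_3)) ↔ ((x_2 ∨ x_1) → (x_2 ↔ x_2))) = 5/6 ↔ 1 = 5/6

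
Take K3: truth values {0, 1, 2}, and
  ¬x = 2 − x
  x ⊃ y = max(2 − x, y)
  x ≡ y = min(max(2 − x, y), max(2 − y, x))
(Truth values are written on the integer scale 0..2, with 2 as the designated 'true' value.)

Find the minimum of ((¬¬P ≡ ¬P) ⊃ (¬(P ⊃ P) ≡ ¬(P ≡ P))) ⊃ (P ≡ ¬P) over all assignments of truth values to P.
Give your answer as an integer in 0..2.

0

Take P = 0:
¬P = ¬0 = 2
¬¬P = ¬2 = 0
¬P = ¬0 = 2
¬¬P ≡ ¬P = 0 ≡ 2 = 0
P ⊃ P = 0 ⊃ 0 = 2
¬(P ⊃ P) = ¬2 = 0
P ≡ P = 0 ≡ 0 = 2
¬(P ≡ P) = ¬2 = 0
¬(P ⊃ P) ≡ ¬(P ≡ P) = 0 ≡ 0 = 2
(¬¬P ≡ ¬P) ⊃ (¬(P ⊃ P) ≡ ¬(P ≡ P)) = 0 ⊃ 2 = 2
¬P = ¬0 = 2
P ≡ ¬P = 0 ≡ 2 = 0
((¬¬P ≡ ¬P) ⊃ (¬(P ⊃ P) ≡ ¬(P ≡ P))) ⊃ (P ≡ ¬P) = 2 ⊃ 0 = 0
No assignment yields a value below 0, so this is the minimum.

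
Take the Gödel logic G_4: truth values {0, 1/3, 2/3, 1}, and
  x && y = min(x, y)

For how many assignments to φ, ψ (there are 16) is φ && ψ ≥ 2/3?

φ = 0, ψ = 0 ↦ 0  <
φ = 0, ψ = 1/3 ↦ 0  <
φ = 0, ψ = 2/3 ↦ 0  <
φ = 0, ψ = 1 ↦ 0  <
φ = 1/3, ψ = 0 ↦ 0  <
φ = 1/3, ψ = 1/3 ↦ 1/3  <
φ = 1/3, ψ = 2/3 ↦ 1/3  <
φ = 1/3, ψ = 1 ↦ 1/3  <
φ = 2/3, ψ = 0 ↦ 0  <
φ = 2/3, ψ = 1/3 ↦ 1/3  <
φ = 2/3, ψ = 2/3 ↦ 2/3  ≥
φ = 2/3, ψ = 1 ↦ 2/3  ≥
φ = 1, ψ = 0 ↦ 0  <
φ = 1, ψ = 1/3 ↦ 1/3  <
φ = 1, ψ = 2/3 ↦ 2/3  ≥
φ = 1, ψ = 1 ↦ 1  ≥
So 4 of the 16 assignments meet the threshold.

4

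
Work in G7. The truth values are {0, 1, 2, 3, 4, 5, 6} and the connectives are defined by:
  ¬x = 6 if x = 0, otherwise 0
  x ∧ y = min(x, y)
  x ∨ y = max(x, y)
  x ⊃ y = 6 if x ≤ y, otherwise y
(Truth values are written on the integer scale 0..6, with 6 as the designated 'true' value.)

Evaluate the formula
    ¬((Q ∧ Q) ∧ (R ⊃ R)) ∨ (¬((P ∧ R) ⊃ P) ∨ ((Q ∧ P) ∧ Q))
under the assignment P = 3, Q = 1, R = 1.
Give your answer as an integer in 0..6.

Q ∧ Q = 1 ∧ 1 = 1
R ⊃ R = 1 ⊃ 1 = 6
(Q ∧ Q) ∧ (R ⊃ R) = 1 ∧ 6 = 1
¬((Q ∧ Q) ∧ (R ⊃ R)) = ¬1 = 0
P ∧ R = 3 ∧ 1 = 1
(P ∧ R) ⊃ P = 1 ⊃ 3 = 6
¬((P ∧ R) ⊃ P) = ¬6 = 0
Q ∧ P = 1 ∧ 3 = 1
(Q ∧ P) ∧ Q = 1 ∧ 1 = 1
¬((P ∧ R) ⊃ P) ∨ ((Q ∧ P) ∧ Q) = 0 ∨ 1 = 1
¬((Q ∧ Q) ∧ (R ⊃ R)) ∨ (¬((P ∧ R) ⊃ P) ∨ ((Q ∧ P) ∧ Q)) = 0 ∨ 1 = 1

1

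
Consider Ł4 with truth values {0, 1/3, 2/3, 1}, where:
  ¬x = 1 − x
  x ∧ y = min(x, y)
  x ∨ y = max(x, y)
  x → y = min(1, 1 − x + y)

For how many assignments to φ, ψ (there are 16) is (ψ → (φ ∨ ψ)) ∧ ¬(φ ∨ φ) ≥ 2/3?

8

φ = 0, ψ = 0 ↦ 1  ≥
φ = 0, ψ = 1/3 ↦ 1  ≥
φ = 0, ψ = 2/3 ↦ 1  ≥
φ = 0, ψ = 1 ↦ 1  ≥
φ = 1/3, ψ = 0 ↦ 2/3  ≥
φ = 1/3, ψ = 1/3 ↦ 2/3  ≥
φ = 1/3, ψ = 2/3 ↦ 2/3  ≥
φ = 1/3, ψ = 1 ↦ 2/3  ≥
φ = 2/3, ψ = 0 ↦ 1/3  <
φ = 2/3, ψ = 1/3 ↦ 1/3  <
φ = 2/3, ψ = 2/3 ↦ 1/3  <
φ = 2/3, ψ = 1 ↦ 1/3  <
φ = 1, ψ = 0 ↦ 0  <
φ = 1, ψ = 1/3 ↦ 0  <
φ = 1, ψ = 2/3 ↦ 0  <
φ = 1, ψ = 1 ↦ 0  <
So 8 of the 16 assignments meet the threshold.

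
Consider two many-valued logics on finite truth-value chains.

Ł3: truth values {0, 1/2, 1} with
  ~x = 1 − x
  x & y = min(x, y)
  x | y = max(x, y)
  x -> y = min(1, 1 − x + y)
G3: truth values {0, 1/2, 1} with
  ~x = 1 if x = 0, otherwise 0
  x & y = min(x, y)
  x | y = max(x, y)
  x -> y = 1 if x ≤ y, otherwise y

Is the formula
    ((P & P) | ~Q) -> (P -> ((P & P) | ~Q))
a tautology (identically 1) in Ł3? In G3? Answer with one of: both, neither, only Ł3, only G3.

both

In Ł3: every assignment gives 1 — tautology.
In G3: every assignment gives 1 — tautology.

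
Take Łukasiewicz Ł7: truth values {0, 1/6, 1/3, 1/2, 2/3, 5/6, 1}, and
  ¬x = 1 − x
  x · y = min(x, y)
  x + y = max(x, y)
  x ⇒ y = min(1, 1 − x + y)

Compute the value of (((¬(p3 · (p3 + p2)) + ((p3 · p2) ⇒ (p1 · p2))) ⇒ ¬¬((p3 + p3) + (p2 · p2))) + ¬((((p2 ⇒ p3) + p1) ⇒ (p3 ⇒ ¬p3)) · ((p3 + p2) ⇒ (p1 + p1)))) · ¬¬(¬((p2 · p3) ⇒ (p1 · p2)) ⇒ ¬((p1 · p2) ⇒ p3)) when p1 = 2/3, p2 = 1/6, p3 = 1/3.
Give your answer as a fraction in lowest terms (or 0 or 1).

1/3

p3 + p2 = 1/3 + 1/6 = 1/3
p3 · (p3 + p2) = 1/3 · 1/3 = 1/3
¬(p3 · (p3 + p2)) = ¬1/3 = 2/3
p3 · p2 = 1/3 · 1/6 = 1/6
p1 · p2 = 2/3 · 1/6 = 1/6
(p3 · p2) ⇒ (p1 · p2) = 1/6 ⇒ 1/6 = 1
¬(p3 · (p3 + p2)) + ((p3 · p2) ⇒ (p1 · p2)) = 2/3 + 1 = 1
p3 + p3 = 1/3 + 1/3 = 1/3
p2 · p2 = 1/6 · 1/6 = 1/6
(p3 + p3) + (p2 · p2) = 1/3 + 1/6 = 1/3
¬((p3 + p3) + (p2 · p2)) = ¬1/3 = 2/3
¬¬((p3 + p3) + (p2 · p2)) = ¬2/3 = 1/3
(¬(p3 · (p3 + p2)) + ((p3 · p2) ⇒ (p1 · p2))) ⇒ ¬¬((p3 + p3) + (p2 · p2)) = 1 ⇒ 1/3 = 1/3
p2 ⇒ p3 = 1/6 ⇒ 1/3 = 1
(p2 ⇒ p3) + p1 = 1 + 2/3 = 1
¬p3 = ¬1/3 = 2/3
p3 ⇒ ¬p3 = 1/3 ⇒ 2/3 = 1
((p2 ⇒ p3) + p1) ⇒ (p3 ⇒ ¬p3) = 1 ⇒ 1 = 1
p3 + p2 = 1/3 + 1/6 = 1/3
p1 + p1 = 2/3 + 2/3 = 2/3
(p3 + p2) ⇒ (p1 + p1) = 1/3 ⇒ 2/3 = 1
(((p2 ⇒ p3) + p1) ⇒ (p3 ⇒ ¬p3)) · ((p3 + p2) ⇒ (p1 + p1)) = 1 · 1 = 1
¬((((p2 ⇒ p3) + p1) ⇒ (p3 ⇒ ¬p3)) · ((p3 + p2) ⇒ (p1 + p1))) = ¬1 = 0
((¬(p3 · (p3 + p2)) + ((p3 · p2) ⇒ (p1 · p2))) ⇒ ¬¬((p3 + p3) + (p2 · p2))) + ¬((((p2 ⇒ p3) + p1) ⇒ (p3 ⇒ ¬p3)) · ((p3 + p2) ⇒ (p1 + p1))) = 1/3 + 0 = 1/3
p2 · p3 = 1/6 · 1/3 = 1/6
p1 · p2 = 2/3 · 1/6 = 1/6
(p2 · p3) ⇒ (p1 · p2) = 1/6 ⇒ 1/6 = 1
¬((p2 · p3) ⇒ (p1 · p2)) = ¬1 = 0
p1 · p2 = 2/3 · 1/6 = 1/6
(p1 · p2) ⇒ p3 = 1/6 ⇒ 1/3 = 1
¬((p1 · p2) ⇒ p3) = ¬1 = 0
¬((p2 · p3) ⇒ (p1 · p2)) ⇒ ¬((p1 · p2) ⇒ p3) = 0 ⇒ 0 = 1
¬(¬((p2 · p3) ⇒ (p1 · p2)) ⇒ ¬((p1 · p2) ⇒ p3)) = ¬1 = 0
¬¬(¬((p2 · p3) ⇒ (p1 · p2)) ⇒ ¬((p1 · p2) ⇒ p3)) = ¬0 = 1
(((¬(p3 · (p3 + p2)) + ((p3 · p2) ⇒ (p1 · p2))) ⇒ ¬¬((p3 + p3) + (p2 · p2))) + ¬((((p2 ⇒ p3) + p1) ⇒ (p3 ⇒ ¬p3)) · ((p3 + p2) ⇒ (p1 + p1)))) · ¬¬(¬((p2 · p3) ⇒ (p1 · p2)) ⇒ ¬((p1 · p2) ⇒ p3)) = 1/3 · 1 = 1/3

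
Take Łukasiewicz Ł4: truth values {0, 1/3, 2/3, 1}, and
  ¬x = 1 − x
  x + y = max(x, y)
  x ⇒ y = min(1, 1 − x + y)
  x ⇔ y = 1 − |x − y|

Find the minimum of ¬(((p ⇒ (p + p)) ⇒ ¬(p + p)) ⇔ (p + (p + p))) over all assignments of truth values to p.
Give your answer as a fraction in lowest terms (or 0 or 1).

Take p = 1/3:
p + p = 1/3 + 1/3 = 1/3
p ⇒ (p + p) = 1/3 ⇒ 1/3 = 1
p + p = 1/3 + 1/3 = 1/3
¬(p + p) = ¬1/3 = 2/3
(p ⇒ (p + p)) ⇒ ¬(p + p) = 1 ⇒ 2/3 = 2/3
p + p = 1/3 + 1/3 = 1/3
p + (p + p) = 1/3 + 1/3 = 1/3
((p ⇒ (p + p)) ⇒ ¬(p + p)) ⇔ (p + (p + p)) = 2/3 ⇔ 1/3 = 2/3
¬(((p ⇒ (p + p)) ⇒ ¬(p + p)) ⇔ (p + (p + p))) = ¬2/3 = 1/3
No assignment yields a value below 1/3, so this is the minimum.

1/3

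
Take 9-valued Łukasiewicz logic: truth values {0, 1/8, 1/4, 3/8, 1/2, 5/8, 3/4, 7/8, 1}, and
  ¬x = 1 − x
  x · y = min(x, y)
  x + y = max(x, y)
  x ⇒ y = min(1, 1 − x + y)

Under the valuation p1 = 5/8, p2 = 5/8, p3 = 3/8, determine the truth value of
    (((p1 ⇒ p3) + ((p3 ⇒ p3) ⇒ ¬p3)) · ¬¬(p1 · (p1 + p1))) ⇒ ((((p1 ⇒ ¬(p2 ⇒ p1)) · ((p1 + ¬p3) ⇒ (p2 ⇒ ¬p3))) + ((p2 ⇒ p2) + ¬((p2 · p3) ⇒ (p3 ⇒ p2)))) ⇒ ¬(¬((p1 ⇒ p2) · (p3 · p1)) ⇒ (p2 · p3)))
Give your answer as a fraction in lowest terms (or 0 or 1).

5/8

p1 ⇒ p3 = 5/8 ⇒ 3/8 = 3/4
p3 ⇒ p3 = 3/8 ⇒ 3/8 = 1
¬p3 = ¬3/8 = 5/8
(p3 ⇒ p3) ⇒ ¬p3 = 1 ⇒ 5/8 = 5/8
(p1 ⇒ p3) + ((p3 ⇒ p3) ⇒ ¬p3) = 3/4 + 5/8 = 3/4
p1 + p1 = 5/8 + 5/8 = 5/8
p1 · (p1 + p1) = 5/8 · 5/8 = 5/8
¬(p1 · (p1 + p1)) = ¬5/8 = 3/8
¬¬(p1 · (p1 + p1)) = ¬3/8 = 5/8
((p1 ⇒ p3) + ((p3 ⇒ p3) ⇒ ¬p3)) · ¬¬(p1 · (p1 + p1)) = 3/4 · 5/8 = 5/8
p2 ⇒ p1 = 5/8 ⇒ 5/8 = 1
¬(p2 ⇒ p1) = ¬1 = 0
p1 ⇒ ¬(p2 ⇒ p1) = 5/8 ⇒ 0 = 3/8
¬p3 = ¬3/8 = 5/8
p1 + ¬p3 = 5/8 + 5/8 = 5/8
¬p3 = ¬3/8 = 5/8
p2 ⇒ ¬p3 = 5/8 ⇒ 5/8 = 1
(p1 + ¬p3) ⇒ (p2 ⇒ ¬p3) = 5/8 ⇒ 1 = 1
(p1 ⇒ ¬(p2 ⇒ p1)) · ((p1 + ¬p3) ⇒ (p2 ⇒ ¬p3)) = 3/8 · 1 = 3/8
p2 ⇒ p2 = 5/8 ⇒ 5/8 = 1
p2 · p3 = 5/8 · 3/8 = 3/8
p3 ⇒ p2 = 3/8 ⇒ 5/8 = 1
(p2 · p3) ⇒ (p3 ⇒ p2) = 3/8 ⇒ 1 = 1
¬((p2 · p3) ⇒ (p3 ⇒ p2)) = ¬1 = 0
(p2 ⇒ p2) + ¬((p2 · p3) ⇒ (p3 ⇒ p2)) = 1 + 0 = 1
((p1 ⇒ ¬(p2 ⇒ p1)) · ((p1 + ¬p3) ⇒ (p2 ⇒ ¬p3))) + ((p2 ⇒ p2) + ¬((p2 · p3) ⇒ (p3 ⇒ p2))) = 3/8 + 1 = 1
p1 ⇒ p2 = 5/8 ⇒ 5/8 = 1
p3 · p1 = 3/8 · 5/8 = 3/8
(p1 ⇒ p2) · (p3 · p1) = 1 · 3/8 = 3/8
¬((p1 ⇒ p2) · (p3 · p1)) = ¬3/8 = 5/8
p2 · p3 = 5/8 · 3/8 = 3/8
¬((p1 ⇒ p2) · (p3 · p1)) ⇒ (p2 · p3) = 5/8 ⇒ 3/8 = 3/4
¬(¬((p1 ⇒ p2) · (p3 · p1)) ⇒ (p2 · p3)) = ¬3/4 = 1/4
(((p1 ⇒ ¬(p2 ⇒ p1)) · ((p1 + ¬p3) ⇒ (p2 ⇒ ¬p3))) + ((p2 ⇒ p2) + ¬((p2 · p3) ⇒ (p3 ⇒ p2)))) ⇒ ¬(¬((p1 ⇒ p2) · (p3 · p1)) ⇒ (p2 · p3)) = 1 ⇒ 1/4 = 1/4
(((p1 ⇒ p3) + ((p3 ⇒ p3) ⇒ ¬p3)) · ¬¬(p1 · (p1 + p1))) ⇒ ((((p1 ⇒ ¬(p2 ⇒ p1)) · ((p1 + ¬p3) ⇒ (p2 ⇒ ¬p3))) + ((p2 ⇒ p2) + ¬((p2 · p3) ⇒ (p3 ⇒ p2)))) ⇒ ¬(¬((p1 ⇒ p2) · (p3 · p1)) ⇒ (p2 · p3))) = 5/8 ⇒ 1/4 = 5/8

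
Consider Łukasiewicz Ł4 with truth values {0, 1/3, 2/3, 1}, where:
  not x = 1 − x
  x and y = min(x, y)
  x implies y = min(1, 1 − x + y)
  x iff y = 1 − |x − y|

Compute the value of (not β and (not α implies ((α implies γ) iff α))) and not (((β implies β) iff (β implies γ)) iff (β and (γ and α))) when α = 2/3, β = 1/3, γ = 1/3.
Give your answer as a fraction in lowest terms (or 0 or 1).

not β = not 1/3 = 2/3
not α = not 2/3 = 1/3
α implies γ = 2/3 implies 1/3 = 2/3
(α implies γ) iff α = 2/3 iff 2/3 = 1
not α implies ((α implies γ) iff α) = 1/3 implies 1 = 1
not β and (not α implies ((α implies γ) iff α)) = 2/3 and 1 = 2/3
β implies β = 1/3 implies 1/3 = 1
β implies γ = 1/3 implies 1/3 = 1
(β implies β) iff (β implies γ) = 1 iff 1 = 1
γ and α = 1/3 and 2/3 = 1/3
β and (γ and α) = 1/3 and 1/3 = 1/3
((β implies β) iff (β implies γ)) iff (β and (γ and α)) = 1 iff 1/3 = 1/3
not (((β implies β) iff (β implies γ)) iff (β and (γ and α))) = not 1/3 = 2/3
(not β and (not α implies ((α implies γ) iff α))) and not (((β implies β) iff (β implies γ)) iff (β and (γ and α))) = 2/3 and 2/3 = 2/3

2/3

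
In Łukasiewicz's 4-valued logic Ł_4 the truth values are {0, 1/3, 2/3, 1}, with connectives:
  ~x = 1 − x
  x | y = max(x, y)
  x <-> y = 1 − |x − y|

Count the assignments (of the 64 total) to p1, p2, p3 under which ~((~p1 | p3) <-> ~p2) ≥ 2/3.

value 1: 8 assignments (counts)
value 2/3: 16 assignments (counts)
value 1/3: 24 assignments
value 0: 16 assignments
So 24 of the 64 assignments meet the threshold.

24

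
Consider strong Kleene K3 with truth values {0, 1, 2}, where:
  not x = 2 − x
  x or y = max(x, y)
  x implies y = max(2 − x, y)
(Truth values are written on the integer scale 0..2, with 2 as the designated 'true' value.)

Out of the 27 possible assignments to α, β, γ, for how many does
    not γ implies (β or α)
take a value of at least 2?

value 2: 19 assignments (counts)
value 1: 7 assignments
value 0: 1 assignment
So 19 of the 27 assignments meet the threshold.

19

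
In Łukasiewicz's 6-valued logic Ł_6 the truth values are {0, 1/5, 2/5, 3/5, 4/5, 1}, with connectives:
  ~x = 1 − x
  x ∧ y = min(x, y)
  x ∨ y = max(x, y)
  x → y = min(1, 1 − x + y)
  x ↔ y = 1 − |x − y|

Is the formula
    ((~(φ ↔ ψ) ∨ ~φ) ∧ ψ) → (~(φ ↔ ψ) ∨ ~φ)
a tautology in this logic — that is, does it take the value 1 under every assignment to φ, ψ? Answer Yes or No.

Yes

At φ = 4/5, ψ = 1, for instance:
φ ↔ ψ = 4/5 ↔ 1 = 4/5
~(φ ↔ ψ) = ~4/5 = 1/5
~φ = ~4/5 = 1/5
~(φ ↔ ψ) ∨ ~φ = 1/5 ∨ 1/5 = 1/5
(~(φ ↔ ψ) ∨ ~φ) ∧ ψ = 1/5 ∧ 1 = 1/5
((~(φ ↔ ψ) ∨ ~φ) ∧ ψ) → (~(φ ↔ ψ) ∨ ~φ) = 1/5 → 1/5 = 1
and checking the remaining 35 assignments likewise gives ≥ 1 in every case.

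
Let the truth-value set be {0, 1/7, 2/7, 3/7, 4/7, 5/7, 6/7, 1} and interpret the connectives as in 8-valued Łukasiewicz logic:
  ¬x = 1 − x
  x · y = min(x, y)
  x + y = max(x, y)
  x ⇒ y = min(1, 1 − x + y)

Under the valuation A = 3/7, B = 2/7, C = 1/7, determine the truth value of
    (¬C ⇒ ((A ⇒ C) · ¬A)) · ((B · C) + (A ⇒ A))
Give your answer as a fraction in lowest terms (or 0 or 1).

¬C = ¬1/7 = 6/7
A ⇒ C = 3/7 ⇒ 1/7 = 5/7
¬A = ¬3/7 = 4/7
(A ⇒ C) · ¬A = 5/7 · 4/7 = 4/7
¬C ⇒ ((A ⇒ C) · ¬A) = 6/7 ⇒ 4/7 = 5/7
B · C = 2/7 · 1/7 = 1/7
A ⇒ A = 3/7 ⇒ 3/7 = 1
(B · C) + (A ⇒ A) = 1/7 + 1 = 1
(¬C ⇒ ((A ⇒ C) · ¬A)) · ((B · C) + (A ⇒ A)) = 5/7 · 1 = 5/7

5/7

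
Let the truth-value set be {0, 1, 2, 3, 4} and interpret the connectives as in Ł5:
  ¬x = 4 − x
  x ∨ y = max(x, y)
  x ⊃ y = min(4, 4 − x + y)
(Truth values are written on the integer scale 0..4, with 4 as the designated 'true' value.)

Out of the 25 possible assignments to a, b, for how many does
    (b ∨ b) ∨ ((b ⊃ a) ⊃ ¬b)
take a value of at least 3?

value 4: 13 assignments (counts)
value 3: 9 assignments (counts)
value 2: 3 assignments
So 22 of the 25 assignments meet the threshold.

22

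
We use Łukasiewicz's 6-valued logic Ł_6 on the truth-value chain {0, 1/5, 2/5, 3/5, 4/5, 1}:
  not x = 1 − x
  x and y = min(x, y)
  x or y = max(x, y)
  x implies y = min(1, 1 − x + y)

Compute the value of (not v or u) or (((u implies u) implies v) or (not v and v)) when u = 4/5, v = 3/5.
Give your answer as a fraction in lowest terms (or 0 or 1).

4/5

not v = not 3/5 = 2/5
not v or u = 2/5 or 4/5 = 4/5
u implies u = 4/5 implies 4/5 = 1
(u implies u) implies v = 1 implies 3/5 = 3/5
not v = not 3/5 = 2/5
not v and v = 2/5 and 3/5 = 2/5
((u implies u) implies v) or (not v and v) = 3/5 or 2/5 = 3/5
(not v or u) or (((u implies u) implies v) or (not v and v)) = 4/5 or 3/5 = 4/5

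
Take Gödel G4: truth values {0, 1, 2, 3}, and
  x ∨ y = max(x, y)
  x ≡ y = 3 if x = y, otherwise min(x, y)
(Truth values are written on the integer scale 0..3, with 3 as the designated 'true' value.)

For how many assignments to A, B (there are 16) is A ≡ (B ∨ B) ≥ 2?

A = 0, B = 0 ↦ 3  ≥
A = 0, B = 1 ↦ 0  <
A = 0, B = 2 ↦ 0  <
A = 0, B = 3 ↦ 0  <
A = 1, B = 0 ↦ 0  <
A = 1, B = 1 ↦ 3  ≥
A = 1, B = 2 ↦ 1  <
A = 1, B = 3 ↦ 1  <
A = 2, B = 0 ↦ 0  <
A = 2, B = 1 ↦ 1  <
A = 2, B = 2 ↦ 3  ≥
A = 2, B = 3 ↦ 2  ≥
A = 3, B = 0 ↦ 0  <
A = 3, B = 1 ↦ 1  <
A = 3, B = 2 ↦ 2  ≥
A = 3, B = 3 ↦ 3  ≥
So 6 of the 16 assignments meet the threshold.

6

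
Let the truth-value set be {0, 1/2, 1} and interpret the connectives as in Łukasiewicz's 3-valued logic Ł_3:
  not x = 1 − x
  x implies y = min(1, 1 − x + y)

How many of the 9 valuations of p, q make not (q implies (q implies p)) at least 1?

p = 0, q = 0 ↦ 0  <
p = 0, q = 1/2 ↦ 0  <
p = 0, q = 1 ↦ 1  ≥
p = 1/2, q = 0 ↦ 0  <
p = 1/2, q = 1/2 ↦ 0  <
p = 1/2, q = 1 ↦ 1/2  <
p = 1, q = 0 ↦ 0  <
p = 1, q = 1/2 ↦ 0  <
p = 1, q = 1 ↦ 0  <
So 1 of the 9 assignments meets the threshold.

1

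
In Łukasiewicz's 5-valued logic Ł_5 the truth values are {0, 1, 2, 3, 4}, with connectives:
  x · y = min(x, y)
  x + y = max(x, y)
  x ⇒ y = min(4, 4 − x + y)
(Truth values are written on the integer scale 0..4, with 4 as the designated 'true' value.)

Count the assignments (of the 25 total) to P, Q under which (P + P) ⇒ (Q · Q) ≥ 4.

value 4: 15 assignments (counts)
value 3: 4 assignments
value 2: 3 assignments
value 1: 2 assignments
value 0: 1 assignment
So 15 of the 25 assignments meet the threshold.

15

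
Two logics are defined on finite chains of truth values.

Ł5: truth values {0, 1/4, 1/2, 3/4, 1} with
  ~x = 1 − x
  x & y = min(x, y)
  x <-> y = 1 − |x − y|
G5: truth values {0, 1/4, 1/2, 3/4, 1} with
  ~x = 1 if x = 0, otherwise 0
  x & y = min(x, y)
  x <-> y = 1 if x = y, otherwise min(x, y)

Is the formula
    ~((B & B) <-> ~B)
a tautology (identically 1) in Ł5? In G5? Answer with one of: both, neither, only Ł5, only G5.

only G5

In Ł5: at B = 1/4 the value is 1/2 — not a tautology.
In G5: every assignment gives 1 — tautology.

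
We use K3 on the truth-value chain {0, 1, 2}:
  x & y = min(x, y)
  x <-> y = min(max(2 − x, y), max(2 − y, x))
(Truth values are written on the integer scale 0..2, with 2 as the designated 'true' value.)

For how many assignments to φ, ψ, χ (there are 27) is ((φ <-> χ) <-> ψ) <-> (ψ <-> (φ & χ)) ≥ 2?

value 2: 6 assignments (counts)
value 1: 19 assignments
value 0: 2 assignments
So 6 of the 27 assignments meet the threshold.

6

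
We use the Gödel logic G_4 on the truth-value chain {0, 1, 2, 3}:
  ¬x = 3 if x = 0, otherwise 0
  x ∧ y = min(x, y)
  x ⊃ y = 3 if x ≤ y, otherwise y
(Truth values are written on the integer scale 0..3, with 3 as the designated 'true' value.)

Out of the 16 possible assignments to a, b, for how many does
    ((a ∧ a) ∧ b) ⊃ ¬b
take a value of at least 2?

a = 0, b = 0 ↦ 3  ≥
a = 0, b = 1 ↦ 3  ≥
a = 0, b = 2 ↦ 3  ≥
a = 0, b = 3 ↦ 3  ≥
a = 1, b = 0 ↦ 3  ≥
a = 1, b = 1 ↦ 0  <
a = 1, b = 2 ↦ 0  <
a = 1, b = 3 ↦ 0  <
a = 2, b = 0 ↦ 3  ≥
a = 2, b = 1 ↦ 0  <
a = 2, b = 2 ↦ 0  <
a = 2, b = 3 ↦ 0  <
a = 3, b = 0 ↦ 3  ≥
a = 3, b = 1 ↦ 0  <
a = 3, b = 2 ↦ 0  <
a = 3, b = 3 ↦ 0  <
So 7 of the 16 assignments meet the threshold.

7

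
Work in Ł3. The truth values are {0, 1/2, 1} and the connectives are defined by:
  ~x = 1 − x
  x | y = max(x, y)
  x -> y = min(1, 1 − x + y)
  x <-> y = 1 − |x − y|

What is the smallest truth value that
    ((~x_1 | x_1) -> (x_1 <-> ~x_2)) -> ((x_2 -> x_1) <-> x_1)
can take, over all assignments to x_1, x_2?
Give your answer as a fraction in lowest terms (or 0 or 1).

Take x_1 = 1/2, x_2 = 0:
~x_1 = ~1/2 = 1/2
~x_1 | x_1 = 1/2 | 1/2 = 1/2
~x_2 = ~0 = 1
x_1 <-> ~x_2 = 1/2 <-> 1 = 1/2
(~x_1 | x_1) -> (x_1 <-> ~x_2) = 1/2 -> 1/2 = 1
x_2 -> x_1 = 0 -> 1/2 = 1
(x_2 -> x_1) <-> x_1 = 1 <-> 1/2 = 1/2
((~x_1 | x_1) -> (x_1 <-> ~x_2)) -> ((x_2 -> x_1) <-> x_1) = 1 -> 1/2 = 1/2
No assignment yields a value below 1/2, so this is the minimum.

1/2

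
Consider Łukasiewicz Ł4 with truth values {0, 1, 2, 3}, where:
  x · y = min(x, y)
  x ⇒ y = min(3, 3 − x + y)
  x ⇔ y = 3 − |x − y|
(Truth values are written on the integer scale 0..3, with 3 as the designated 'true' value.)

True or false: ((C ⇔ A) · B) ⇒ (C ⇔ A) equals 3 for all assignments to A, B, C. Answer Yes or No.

Yes

At A = 1, B = 2, C = 1, for instance:
C ⇔ A = 1 ⇔ 1 = 3
(C ⇔ A) · B = 3 · 2 = 2
((C ⇔ A) · B) ⇒ (C ⇔ A) = 2 ⇒ 3 = 3
and checking the remaining 63 assignments likewise gives ≥ 3 in every case.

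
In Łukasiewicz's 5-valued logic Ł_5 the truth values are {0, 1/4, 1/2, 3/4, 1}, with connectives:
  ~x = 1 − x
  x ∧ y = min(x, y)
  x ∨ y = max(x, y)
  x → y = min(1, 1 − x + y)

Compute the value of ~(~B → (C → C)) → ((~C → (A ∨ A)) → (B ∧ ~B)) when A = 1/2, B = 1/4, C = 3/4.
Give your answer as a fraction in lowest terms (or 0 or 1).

~B = ~1/4 = 3/4
C → C = 3/4 → 3/4 = 1
~B → (C → C) = 3/4 → 1 = 1
~(~B → (C → C)) = ~1 = 0
~C = ~3/4 = 1/4
A ∨ A = 1/2 ∨ 1/2 = 1/2
~C → (A ∨ A) = 1/4 → 1/2 = 1
~B = ~1/4 = 3/4
B ∧ ~B = 1/4 ∧ 3/4 = 1/4
(~C → (A ∨ A)) → (B ∧ ~B) = 1 → 1/4 = 1/4
~(~B → (C → C)) → ((~C → (A ∨ A)) → (B ∧ ~B)) = 0 → 1/4 = 1

1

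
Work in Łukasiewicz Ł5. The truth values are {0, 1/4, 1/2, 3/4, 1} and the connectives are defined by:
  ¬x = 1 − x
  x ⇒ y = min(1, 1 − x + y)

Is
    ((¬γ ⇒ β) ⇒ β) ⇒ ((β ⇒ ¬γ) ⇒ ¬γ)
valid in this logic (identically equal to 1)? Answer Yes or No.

Yes

At β = 1/2, γ = 0, for instance:
¬γ = ¬0 = 1
¬γ ⇒ β = 1 ⇒ 1/2 = 1/2
(¬γ ⇒ β) ⇒ β = 1/2 ⇒ 1/2 = 1
β ⇒ ¬γ = 1/2 ⇒ 1 = 1
(β ⇒ ¬γ) ⇒ ¬γ = 1 ⇒ 1 = 1
((¬γ ⇒ β) ⇒ β) ⇒ ((β ⇒ ¬γ) ⇒ ¬γ) = 1 ⇒ 1 = 1
and checking the remaining 24 assignments likewise gives ≥ 1 in every case.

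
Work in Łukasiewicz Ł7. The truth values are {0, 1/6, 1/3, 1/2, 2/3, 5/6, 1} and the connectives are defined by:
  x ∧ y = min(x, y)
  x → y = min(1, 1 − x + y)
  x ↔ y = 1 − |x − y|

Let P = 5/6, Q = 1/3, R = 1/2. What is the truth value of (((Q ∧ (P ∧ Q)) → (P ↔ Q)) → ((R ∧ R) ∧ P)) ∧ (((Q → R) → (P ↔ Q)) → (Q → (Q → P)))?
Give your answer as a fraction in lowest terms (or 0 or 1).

1/2

P ∧ Q = 5/6 ∧ 1/3 = 1/3
Q ∧ (P ∧ Q) = 1/3 ∧ 1/3 = 1/3
P ↔ Q = 5/6 ↔ 1/3 = 1/2
(Q ∧ (P ∧ Q)) → (P ↔ Q) = 1/3 → 1/2 = 1
R ∧ R = 1/2 ∧ 1/2 = 1/2
(R ∧ R) ∧ P = 1/2 ∧ 5/6 = 1/2
((Q ∧ (P ∧ Q)) → (P ↔ Q)) → ((R ∧ R) ∧ P) = 1 → 1/2 = 1/2
Q → R = 1/3 → 1/2 = 1
P ↔ Q = 5/6 ↔ 1/3 = 1/2
(Q → R) → (P ↔ Q) = 1 → 1/2 = 1/2
Q → P = 1/3 → 5/6 = 1
Q → (Q → P) = 1/3 → 1 = 1
((Q → R) → (P ↔ Q)) → (Q → (Q → P)) = 1/2 → 1 = 1
(((Q ∧ (P ∧ Q)) → (P ↔ Q)) → ((R ∧ R) ∧ P)) ∧ (((Q → R) → (P ↔ Q)) → (Q → (Q → P))) = 1/2 ∧ 1 = 1/2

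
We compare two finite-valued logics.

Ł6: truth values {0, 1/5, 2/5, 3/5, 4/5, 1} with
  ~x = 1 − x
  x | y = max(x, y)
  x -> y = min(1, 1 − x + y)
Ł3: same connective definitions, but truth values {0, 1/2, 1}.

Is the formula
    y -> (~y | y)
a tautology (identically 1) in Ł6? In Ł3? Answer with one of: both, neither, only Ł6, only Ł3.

both

In Ł6: every assignment gives 1 — tautology.
In Ł3: every assignment gives 1 — tautology.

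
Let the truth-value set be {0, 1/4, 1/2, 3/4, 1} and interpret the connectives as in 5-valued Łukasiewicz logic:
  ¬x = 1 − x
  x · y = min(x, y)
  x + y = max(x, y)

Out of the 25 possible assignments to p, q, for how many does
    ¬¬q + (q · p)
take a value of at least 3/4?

10

value 1: 5 assignments (counts)
value 3/4: 5 assignments (counts)
value 1/2: 5 assignments
value 1/4: 5 assignments
value 0: 5 assignments
So 10 of the 25 assignments meet the threshold.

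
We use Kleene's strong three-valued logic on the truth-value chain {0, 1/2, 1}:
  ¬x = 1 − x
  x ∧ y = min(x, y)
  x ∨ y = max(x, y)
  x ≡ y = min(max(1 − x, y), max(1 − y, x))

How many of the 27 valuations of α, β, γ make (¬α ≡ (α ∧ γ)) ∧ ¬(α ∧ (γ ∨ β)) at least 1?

1

value 1: 1 assignment (counts)
value 1/2: 12 assignments
value 0: 14 assignments
So 1 of the 27 assignments meets the threshold.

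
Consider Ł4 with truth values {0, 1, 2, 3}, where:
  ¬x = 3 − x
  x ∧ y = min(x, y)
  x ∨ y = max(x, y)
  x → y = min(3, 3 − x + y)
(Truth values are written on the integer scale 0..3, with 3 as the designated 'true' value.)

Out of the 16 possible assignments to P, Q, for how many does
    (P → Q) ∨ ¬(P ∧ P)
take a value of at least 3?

10

P = 0, Q = 0 ↦ 3  ≥
P = 0, Q = 1 ↦ 3  ≥
P = 0, Q = 2 ↦ 3  ≥
P = 0, Q = 3 ↦ 3  ≥
P = 1, Q = 0 ↦ 2  <
P = 1, Q = 1 ↦ 3  ≥
P = 1, Q = 2 ↦ 3  ≥
P = 1, Q = 3 ↦ 3  ≥
P = 2, Q = 0 ↦ 1  <
P = 2, Q = 1 ↦ 2  <
P = 2, Q = 2 ↦ 3  ≥
P = 2, Q = 3 ↦ 3  ≥
P = 3, Q = 0 ↦ 0  <
P = 3, Q = 1 ↦ 1  <
P = 3, Q = 2 ↦ 2  <
P = 3, Q = 3 ↦ 3  ≥
So 10 of the 16 assignments meet the threshold.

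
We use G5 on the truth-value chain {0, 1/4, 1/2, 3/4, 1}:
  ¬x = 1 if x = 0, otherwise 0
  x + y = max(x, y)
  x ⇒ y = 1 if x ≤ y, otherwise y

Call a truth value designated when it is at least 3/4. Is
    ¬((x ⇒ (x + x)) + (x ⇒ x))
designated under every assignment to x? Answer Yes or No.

No

Counterexample: take x = 0.
x + x = 0 + 0 = 0
x ⇒ (x + x) = 0 ⇒ 0 = 1
x ⇒ x = 0 ⇒ 0 = 1
(x ⇒ (x + x)) + (x ⇒ x) = 1 + 1 = 1
¬((x ⇒ (x + x)) + (x ⇒ x)) = ¬1 = 0
This gives 0, which is below 3/4.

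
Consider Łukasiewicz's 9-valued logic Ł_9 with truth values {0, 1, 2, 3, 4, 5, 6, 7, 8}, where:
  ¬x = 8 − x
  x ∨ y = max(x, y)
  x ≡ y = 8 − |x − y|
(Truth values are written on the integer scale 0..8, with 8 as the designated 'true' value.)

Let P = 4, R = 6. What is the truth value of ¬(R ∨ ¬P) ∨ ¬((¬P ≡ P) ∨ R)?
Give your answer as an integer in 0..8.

2

¬P = ¬4 = 4
R ∨ ¬P = 6 ∨ 4 = 6
¬(R ∨ ¬P) = ¬6 = 2
¬P = ¬4 = 4
¬P ≡ P = 4 ≡ 4 = 8
(¬P ≡ P) ∨ R = 8 ∨ 6 = 8
¬((¬P ≡ P) ∨ R) = ¬8 = 0
¬(R ∨ ¬P) ∨ ¬((¬P ≡ P) ∨ R) = 2 ∨ 0 = 2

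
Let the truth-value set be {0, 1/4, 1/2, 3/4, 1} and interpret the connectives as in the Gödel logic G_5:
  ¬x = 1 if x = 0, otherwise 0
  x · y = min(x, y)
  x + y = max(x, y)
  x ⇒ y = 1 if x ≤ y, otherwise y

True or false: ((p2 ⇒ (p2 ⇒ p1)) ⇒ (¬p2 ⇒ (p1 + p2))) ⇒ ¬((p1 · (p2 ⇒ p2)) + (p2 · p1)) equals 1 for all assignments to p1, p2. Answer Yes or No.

No

Counterexample: take p1 = 1/4, p2 = 0.
p2 ⇒ p1 = 0 ⇒ 1/4 = 1
p2 ⇒ (p2 ⇒ p1) = 0 ⇒ 1 = 1
¬p2 = ¬0 = 1
p1 + p2 = 1/4 + 0 = 1/4
¬p2 ⇒ (p1 + p2) = 1 ⇒ 1/4 = 1/4
(p2 ⇒ (p2 ⇒ p1)) ⇒ (¬p2 ⇒ (p1 + p2)) = 1 ⇒ 1/4 = 1/4
p2 ⇒ p2 = 0 ⇒ 0 = 1
p1 · (p2 ⇒ p2) = 1/4 · 1 = 1/4
p2 · p1 = 0 · 1/4 = 0
(p1 · (p2 ⇒ p2)) + (p2 · p1) = 1/4 + 0 = 1/4
¬((p1 · (p2 ⇒ p2)) + (p2 · p1)) = ¬1/4 = 0
((p2 ⇒ (p2 ⇒ p1)) ⇒ (¬p2 ⇒ (p1 + p2))) ⇒ ¬((p1 · (p2 ⇒ p2)) + (p2 · p1)) = 1/4 ⇒ 0 = 0
This gives 0 ≠ 1.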